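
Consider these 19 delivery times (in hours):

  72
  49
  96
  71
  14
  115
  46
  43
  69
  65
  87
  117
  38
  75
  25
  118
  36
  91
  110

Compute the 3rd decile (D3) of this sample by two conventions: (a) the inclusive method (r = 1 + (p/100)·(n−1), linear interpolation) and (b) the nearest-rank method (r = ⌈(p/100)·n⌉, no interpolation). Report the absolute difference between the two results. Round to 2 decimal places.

Sorted: 14, 25, 36, 38, 43, 46, 49, 65, 69, 71, 72, 75, 87, 91, 96, 110, 115, 117, 118.
n = 19.
(a) r = 6.4; between ranks 6 (46) and 7 (49): 47.2.
(b) the nearest-rank method: rank 6 → 46.
|47.2 − 46| = 1.2.

1.20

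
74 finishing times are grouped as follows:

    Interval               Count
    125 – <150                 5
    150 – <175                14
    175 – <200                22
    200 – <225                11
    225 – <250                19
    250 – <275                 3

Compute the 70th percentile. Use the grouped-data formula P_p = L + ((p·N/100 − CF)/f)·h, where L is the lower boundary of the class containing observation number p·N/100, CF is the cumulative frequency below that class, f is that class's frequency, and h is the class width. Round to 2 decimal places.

N = 74; target position k = 70/100 · 74 = 51.8.
Cumulative frequencies: 5, 19, 41, 52, 71, 74.
Observation 51.8 falls in the class 200 – <225.
L = 200, CF = 41, f = 11, h = 25.
P70 = 200 + ((51.8 − 41)/11)·25 = 200 + 24.5455 = 224.545.

224.55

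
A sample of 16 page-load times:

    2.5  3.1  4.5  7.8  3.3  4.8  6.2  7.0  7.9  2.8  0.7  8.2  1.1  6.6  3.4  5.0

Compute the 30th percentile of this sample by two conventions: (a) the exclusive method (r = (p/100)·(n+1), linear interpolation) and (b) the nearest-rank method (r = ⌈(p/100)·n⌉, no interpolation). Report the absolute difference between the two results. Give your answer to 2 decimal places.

0.02

Sorted: 0.7, 1.1, 2.5, 2.8, 3.1, 3.3, 3.4, 4.5, 4.8, 5.0, 6.2, 6.6, 7.0, 7.8, 7.9, 8.2.
n = 16.
(a) r = 5.1; between ranks 5 (3.1) and 6 (3.3): 3.12.
(b) the nearest-rank method: rank 5 → 3.1.
|3.12 − 3.1| = 0.02.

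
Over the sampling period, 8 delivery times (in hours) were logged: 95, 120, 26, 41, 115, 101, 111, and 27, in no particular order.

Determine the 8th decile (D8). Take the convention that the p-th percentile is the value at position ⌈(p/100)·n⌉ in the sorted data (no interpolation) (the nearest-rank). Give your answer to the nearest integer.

Sorted: 26, 27, 41, 95, 101, 111, 115, 120.
n = 8.
Position = ⌈80/100 · 8⌉ = ⌈6.4⌉ = 7.
The value at rank 7 is 115.

115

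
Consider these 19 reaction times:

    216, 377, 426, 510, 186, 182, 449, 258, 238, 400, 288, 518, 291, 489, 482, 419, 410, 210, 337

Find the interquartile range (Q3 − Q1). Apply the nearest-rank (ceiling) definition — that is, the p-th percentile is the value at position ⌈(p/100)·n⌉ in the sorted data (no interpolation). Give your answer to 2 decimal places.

Sorted: 182, 186, 210, 216, 238, 258, 288, 291, 337, 377, 400, 410, 419, 426, 449, 482, 489, 510, 518.
n = 19.
P25: rank ⌈25/100·19⌉ = 5 → 238.
P75: rank ⌈75/100·19⌉ = 15 → 449.
Difference: 449 − 238 = 211.

211.00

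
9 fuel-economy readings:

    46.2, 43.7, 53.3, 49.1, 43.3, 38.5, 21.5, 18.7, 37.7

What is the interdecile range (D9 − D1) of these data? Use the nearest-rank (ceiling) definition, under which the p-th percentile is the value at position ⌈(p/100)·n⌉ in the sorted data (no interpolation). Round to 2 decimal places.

34.60

Sorted: 18.7, 21.5, 37.7, 38.5, 43.3, 43.7, 46.2, 49.1, 53.3.
n = 9.
P10: rank ⌈10/100·9⌉ = 1 → 18.7.
P90: rank ⌈90/100·9⌉ = 9 → 53.3.
Difference: 53.3 − 18.7 = 34.6.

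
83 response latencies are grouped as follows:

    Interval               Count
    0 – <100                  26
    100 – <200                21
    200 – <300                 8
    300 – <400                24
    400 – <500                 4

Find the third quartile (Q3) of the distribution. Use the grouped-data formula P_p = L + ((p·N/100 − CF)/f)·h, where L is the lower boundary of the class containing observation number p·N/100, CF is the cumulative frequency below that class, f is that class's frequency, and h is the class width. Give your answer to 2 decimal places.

N = 83; target position k = 75/100 · 83 = 62.25.
Cumulative frequencies: 26, 47, 55, 79, 83.
Observation 62.25 falls in the class 300 – <400.
L = 300, CF = 55, f = 24, h = 100.
P75 = 300 + ((62.25 − 55)/24)·100 = 300 + 30.2083 = 330.208.

330.21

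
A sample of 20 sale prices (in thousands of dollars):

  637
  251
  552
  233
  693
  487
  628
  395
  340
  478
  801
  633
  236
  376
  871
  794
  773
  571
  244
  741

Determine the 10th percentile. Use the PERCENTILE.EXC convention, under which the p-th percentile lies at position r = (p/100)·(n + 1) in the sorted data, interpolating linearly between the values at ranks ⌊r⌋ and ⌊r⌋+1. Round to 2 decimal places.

236.80

Sorted: 233, 236, 244, 251, 340, 376, 395, 478, 487, 552, 571, 628, 633, 637, 693, 741, 773, 794, 801, 871.
n = 20.
r = (10/100)·(20 + 1) = 2.1.
Rank 2 is 236 and rank 3 is 244.
Interpolate: 236 + 0.1·(244 − 236) = 236 + 0.1·8 = 236.8.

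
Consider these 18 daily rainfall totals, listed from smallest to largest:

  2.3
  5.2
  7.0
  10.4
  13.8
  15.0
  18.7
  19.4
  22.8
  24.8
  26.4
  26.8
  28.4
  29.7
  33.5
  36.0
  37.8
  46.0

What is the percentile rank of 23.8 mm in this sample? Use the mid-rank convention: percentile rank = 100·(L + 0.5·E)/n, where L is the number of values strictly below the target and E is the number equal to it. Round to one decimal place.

Count below 23.8: L = 9; count equal: E = 0; n = 18.
Percentile rank = 100·(9 + 0.5·0)/18 = 100·9/18 = 50.

50.0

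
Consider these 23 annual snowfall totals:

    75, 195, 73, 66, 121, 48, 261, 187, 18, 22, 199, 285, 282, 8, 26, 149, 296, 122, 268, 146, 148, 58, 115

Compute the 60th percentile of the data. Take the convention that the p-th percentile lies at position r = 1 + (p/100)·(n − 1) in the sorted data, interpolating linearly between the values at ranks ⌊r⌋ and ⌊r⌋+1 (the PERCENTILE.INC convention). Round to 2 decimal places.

Sorted: 8, 18, 22, 26, 48, 58, 66, 73, 75, 115, 121, 122, 146, 148, 149, 187, 195, 199, 261, 268, 282, 285, 296.
n = 23.
r = 1 + (60/100)·(23 − 1) = 1 + 13.2 = 14.2.
Rank 14 is 148 and rank 15 is 149.
Interpolate: 148 + 0.2·(149 − 148) = 148 + 0.2·1 = 148.2.

148.20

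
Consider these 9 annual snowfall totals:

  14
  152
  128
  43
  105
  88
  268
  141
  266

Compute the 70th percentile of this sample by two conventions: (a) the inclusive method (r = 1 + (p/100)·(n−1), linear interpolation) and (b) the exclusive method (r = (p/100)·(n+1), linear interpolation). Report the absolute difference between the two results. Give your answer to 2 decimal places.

Sorted: 14, 43, 88, 105, 128, 141, 152, 266, 268.
n = 9.
(a) r = 6.6; between ranks 6 (141) and 7 (152): 147.6.
(b) r = 7 → value at rank 7 = 152.
|147.6 − 152| = 4.4.

4.40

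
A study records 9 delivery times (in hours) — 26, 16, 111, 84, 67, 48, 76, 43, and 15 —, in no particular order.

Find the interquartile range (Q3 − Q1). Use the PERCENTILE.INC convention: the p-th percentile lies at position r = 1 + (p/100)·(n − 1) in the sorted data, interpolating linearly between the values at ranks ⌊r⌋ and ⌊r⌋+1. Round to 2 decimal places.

50.00

Sorted: 15, 16, 26, 43, 48, 67, 76, 84, 111.
n = 9.
P25: r = 3 (integer) → 26.
P75: r = 7 (integer) → 76.
Difference: 76 − 26 = 50.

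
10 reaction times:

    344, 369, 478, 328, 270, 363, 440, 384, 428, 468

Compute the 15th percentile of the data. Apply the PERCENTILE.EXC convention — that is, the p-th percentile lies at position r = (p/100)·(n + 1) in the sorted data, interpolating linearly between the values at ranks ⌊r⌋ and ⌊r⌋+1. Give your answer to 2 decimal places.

Sorted: 270, 328, 344, 363, 369, 384, 428, 440, 468, 478.
n = 10.
r = (15/100)·(10 + 1) = 1.65.
Rank 1 is 270 and rank 2 is 328.
Interpolate: 270 + 0.65·(328 − 270) = 270 + 0.65·58 = 307.7.

307.70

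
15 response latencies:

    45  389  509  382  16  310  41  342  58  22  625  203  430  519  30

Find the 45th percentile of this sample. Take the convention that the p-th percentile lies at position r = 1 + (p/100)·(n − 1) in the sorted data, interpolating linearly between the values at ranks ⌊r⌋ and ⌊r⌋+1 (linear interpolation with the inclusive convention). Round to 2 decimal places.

235.10

Sorted: 16, 22, 30, 41, 45, 58, 203, 310, 342, 382, 389, 430, 509, 519, 625.
n = 15.
r = 1 + (45/100)·(15 − 1) = 1 + 6.3 = 7.3.
Rank 7 is 203 and rank 8 is 310.
Interpolate: 203 + 0.3·(310 − 203) = 203 + 0.3·107 = 235.1.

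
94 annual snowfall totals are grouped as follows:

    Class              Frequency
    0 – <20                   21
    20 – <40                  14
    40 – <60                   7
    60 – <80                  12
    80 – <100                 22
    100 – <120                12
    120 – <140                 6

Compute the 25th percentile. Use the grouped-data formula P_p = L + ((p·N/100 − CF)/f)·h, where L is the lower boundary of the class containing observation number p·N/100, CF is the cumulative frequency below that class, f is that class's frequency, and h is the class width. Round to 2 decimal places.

N = 94; target position k = 25/100 · 94 = 23.5.
Cumulative frequencies: 21, 35, 42, 54, 76, 88, 94.
Observation 23.5 falls in the class 20 – <40.
L = 20, CF = 21, f = 14, h = 20.
P25 = 20 + ((23.5 − 21)/14)·20 = 20 + 3.57143 = 23.5714.

23.57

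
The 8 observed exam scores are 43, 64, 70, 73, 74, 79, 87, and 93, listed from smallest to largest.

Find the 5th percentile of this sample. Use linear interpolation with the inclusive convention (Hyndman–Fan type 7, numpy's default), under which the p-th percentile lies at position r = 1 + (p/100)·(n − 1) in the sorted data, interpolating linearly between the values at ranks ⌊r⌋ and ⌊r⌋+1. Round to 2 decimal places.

n = 8.
r = 1 + (5/100)·(8 − 1) = 1 + 0.35 = 1.35.
Rank 1 is 43 and rank 2 is 64.
Interpolate: 43 + 0.35·(64 − 43) = 43 + 0.35·21 = 50.35.

50.35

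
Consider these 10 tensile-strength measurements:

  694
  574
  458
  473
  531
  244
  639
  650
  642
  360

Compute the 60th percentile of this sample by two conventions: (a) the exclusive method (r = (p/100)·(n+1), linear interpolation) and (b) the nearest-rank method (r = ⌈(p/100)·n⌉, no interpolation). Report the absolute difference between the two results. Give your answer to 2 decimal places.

Sorted: 244, 360, 458, 473, 531, 574, 639, 642, 650, 694.
n = 10.
(a) r = 6.6; between ranks 6 (574) and 7 (639): 613.
(b) the nearest-rank method: rank 6 → 574.
|613 − 574| = 39.

39.00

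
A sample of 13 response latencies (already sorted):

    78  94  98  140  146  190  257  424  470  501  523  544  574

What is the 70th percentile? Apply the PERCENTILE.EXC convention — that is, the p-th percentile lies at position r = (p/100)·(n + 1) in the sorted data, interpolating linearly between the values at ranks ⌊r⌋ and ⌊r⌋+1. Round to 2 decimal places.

494.80

n = 13.
r = (70/100)·(13 + 1) = 9.8.
Rank 9 is 470 and rank 10 is 501.
Interpolate: 470 + 0.8·(501 − 470) = 470 + 0.8·31 = 494.8.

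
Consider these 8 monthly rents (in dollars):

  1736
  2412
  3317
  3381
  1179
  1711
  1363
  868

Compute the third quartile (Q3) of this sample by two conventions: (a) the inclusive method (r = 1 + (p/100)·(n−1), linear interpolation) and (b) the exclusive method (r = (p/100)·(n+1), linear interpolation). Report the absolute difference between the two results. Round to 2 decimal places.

Sorted: 868, 1179, 1363, 1711, 1736, 2412, 3317, 3381.
n = 8.
(a) r = 6.25; between ranks 6 (2412) and 7 (3317): 2638.25.
(b) r = 6.75; between ranks 6 (2412) and 7 (3317): 3090.75.
|2638.25 − 3090.75| = 452.5.

452.50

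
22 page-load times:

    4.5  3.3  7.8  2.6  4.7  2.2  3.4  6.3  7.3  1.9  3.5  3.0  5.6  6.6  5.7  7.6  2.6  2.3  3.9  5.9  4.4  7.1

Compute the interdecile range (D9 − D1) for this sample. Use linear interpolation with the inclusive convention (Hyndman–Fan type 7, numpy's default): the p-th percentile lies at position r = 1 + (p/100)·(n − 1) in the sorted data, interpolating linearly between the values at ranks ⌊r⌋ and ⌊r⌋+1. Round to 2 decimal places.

4.95

Sorted: 1.9, 2.2, 2.3, 2.6, 2.6, 3.0, 3.3, 3.4, 3.5, 3.9, 4.4, 4.5, 4.7, 5.6, 5.7, 5.9, 6.3, 6.6, 7.1, 7.3, 7.6, 7.8.
n = 22.
P10: r = 3.1; ranks 3–4 are 2.3, 2.6; interpolating gives 2.33.
P90: r = 19.9; ranks 19–20 are 7.1, 7.3; interpolating gives 7.28.
Difference: 7.28 − 2.33 = 4.95.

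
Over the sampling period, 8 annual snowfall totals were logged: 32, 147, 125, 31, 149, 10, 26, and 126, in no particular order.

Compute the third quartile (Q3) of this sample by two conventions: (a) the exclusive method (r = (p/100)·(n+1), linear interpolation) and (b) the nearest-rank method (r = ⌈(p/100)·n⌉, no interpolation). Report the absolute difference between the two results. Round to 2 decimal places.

Sorted: 10, 26, 31, 32, 125, 126, 147, 149.
n = 8.
(a) r = 6.75; between ranks 6 (126) and 7 (147): 141.75.
(b) the nearest-rank method: rank 6 → 126.
|141.75 − 126| = 15.75.

15.75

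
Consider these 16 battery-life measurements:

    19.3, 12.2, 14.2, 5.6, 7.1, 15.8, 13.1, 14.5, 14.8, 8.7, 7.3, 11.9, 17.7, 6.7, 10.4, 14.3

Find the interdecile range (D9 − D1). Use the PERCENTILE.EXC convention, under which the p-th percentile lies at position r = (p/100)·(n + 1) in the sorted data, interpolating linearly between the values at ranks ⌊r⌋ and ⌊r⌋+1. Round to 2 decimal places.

11.81

Sorted: 5.6, 6.7, 7.1, 7.3, 8.7, 10.4, 11.9, 12.2, 13.1, 14.2, 14.3, 14.5, 14.8, 15.8, 17.7, 19.3.
n = 16.
P10: r = 1.7; ranks 1–2 are 5.6, 6.7; interpolating gives 6.37.
P90: r = 15.3; ranks 15–16 are 17.7, 19.3; interpolating gives 18.18.
Difference: 18.18 − 6.37 = 11.81.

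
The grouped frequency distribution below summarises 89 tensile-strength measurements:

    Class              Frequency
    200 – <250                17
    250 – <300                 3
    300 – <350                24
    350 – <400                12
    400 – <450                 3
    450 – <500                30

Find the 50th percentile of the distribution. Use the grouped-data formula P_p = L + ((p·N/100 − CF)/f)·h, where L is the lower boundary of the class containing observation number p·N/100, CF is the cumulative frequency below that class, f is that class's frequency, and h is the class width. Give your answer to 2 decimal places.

352.08

N = 89; target position k = 50/100 · 89 = 44.5.
Cumulative frequencies: 17, 20, 44, 56, 59, 89.
Observation 44.5 falls in the class 350 – <400.
L = 350, CF = 44, f = 12, h = 50.
P50 = 350 + ((44.5 − 44)/12)·50 = 350 + 2.08333 = 352.083.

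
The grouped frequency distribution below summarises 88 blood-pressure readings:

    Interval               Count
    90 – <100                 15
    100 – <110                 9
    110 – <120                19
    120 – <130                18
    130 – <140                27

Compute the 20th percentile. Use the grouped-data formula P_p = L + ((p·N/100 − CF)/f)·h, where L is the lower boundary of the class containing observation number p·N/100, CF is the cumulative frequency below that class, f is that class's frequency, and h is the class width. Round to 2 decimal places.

102.89

N = 88; target position k = 20/100 · 88 = 17.6.
Cumulative frequencies: 15, 24, 43, 61, 88.
Observation 17.6 falls in the class 100 – <110.
L = 100, CF = 15, f = 9, h = 10.
P20 = 100 + ((17.6 − 15)/9)·10 = 100 + 2.88889 = 102.889.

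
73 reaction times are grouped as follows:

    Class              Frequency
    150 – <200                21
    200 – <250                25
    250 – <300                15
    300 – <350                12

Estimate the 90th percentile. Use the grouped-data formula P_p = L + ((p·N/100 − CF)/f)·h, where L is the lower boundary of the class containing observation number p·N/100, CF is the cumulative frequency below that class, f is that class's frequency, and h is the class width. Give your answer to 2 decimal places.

N = 73; target position k = 90/100 · 73 = 65.7.
Cumulative frequencies: 21, 46, 61, 73.
Observation 65.7 falls in the class 300 – <350.
L = 300, CF = 61, f = 12, h = 50.
P90 = 300 + ((65.7 − 61)/12)·50 = 300 + 19.5833 = 319.583.

319.58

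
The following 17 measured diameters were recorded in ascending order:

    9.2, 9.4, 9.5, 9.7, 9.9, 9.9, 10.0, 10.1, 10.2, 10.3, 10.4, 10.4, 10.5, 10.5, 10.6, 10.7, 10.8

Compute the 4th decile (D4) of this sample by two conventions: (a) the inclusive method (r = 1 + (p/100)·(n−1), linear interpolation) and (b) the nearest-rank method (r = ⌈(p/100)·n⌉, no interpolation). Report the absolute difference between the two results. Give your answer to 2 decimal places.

0.04

n = 17.
(a) r = 7.4; between ranks 7 (10.0) and 8 (10.1): 10.04.
(b) the nearest-rank method: rank 7 → 10.
|10.04 − 10| = 0.04.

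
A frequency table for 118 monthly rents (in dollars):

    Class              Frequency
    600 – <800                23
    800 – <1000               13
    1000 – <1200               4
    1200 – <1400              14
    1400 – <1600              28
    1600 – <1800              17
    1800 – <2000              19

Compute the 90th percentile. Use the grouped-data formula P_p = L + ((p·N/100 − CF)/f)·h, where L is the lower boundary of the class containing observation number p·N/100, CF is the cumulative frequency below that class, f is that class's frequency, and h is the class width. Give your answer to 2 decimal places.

N = 118; target position k = 90/100 · 118 = 106.2.
Cumulative frequencies: 23, 36, 40, 54, 82, 99, 118.
Observation 106.2 falls in the class 1800 – <2000.
L = 1800, CF = 99, f = 19, h = 200.
P90 = 1800 + ((106.2 − 99)/19)·200 = 1800 + 75.7895 = 1875.79.

1875.79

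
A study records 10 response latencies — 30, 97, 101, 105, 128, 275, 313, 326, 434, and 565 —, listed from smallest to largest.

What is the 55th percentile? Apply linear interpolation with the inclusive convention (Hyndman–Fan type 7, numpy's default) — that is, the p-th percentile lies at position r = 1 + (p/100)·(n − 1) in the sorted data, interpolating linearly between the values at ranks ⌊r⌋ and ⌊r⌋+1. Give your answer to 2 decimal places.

n = 10.
r = 1 + (55/100)·(10 − 1) = 1 + 4.95 = 5.95.
Rank 5 is 128 and rank 6 is 275.
Interpolate: 128 + 0.95·(275 − 128) = 128 + 0.95·147 = 267.65.

267.65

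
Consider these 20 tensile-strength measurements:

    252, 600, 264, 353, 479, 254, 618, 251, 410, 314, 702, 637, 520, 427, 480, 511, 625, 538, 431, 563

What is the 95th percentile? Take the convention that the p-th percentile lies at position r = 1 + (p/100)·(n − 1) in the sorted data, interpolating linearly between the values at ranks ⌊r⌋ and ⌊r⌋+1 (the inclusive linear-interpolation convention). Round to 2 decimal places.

640.25

Sorted: 251, 252, 254, 264, 314, 353, 410, 427, 431, 479, 480, 511, 520, 538, 563, 600, 618, 625, 637, 702.
n = 20.
r = 1 + (95/100)·(20 − 1) = 1 + 18.05 = 19.05.
Rank 19 is 637 and rank 20 is 702.
Interpolate: 637 + 0.05·(702 − 637) = 637 + 0.05·65 = 640.25.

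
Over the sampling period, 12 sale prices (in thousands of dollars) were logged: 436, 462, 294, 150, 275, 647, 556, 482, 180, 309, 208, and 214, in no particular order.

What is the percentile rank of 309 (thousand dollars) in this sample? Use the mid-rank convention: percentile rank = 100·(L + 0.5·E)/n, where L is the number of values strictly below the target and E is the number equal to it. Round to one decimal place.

54.2

Sorted: 150, 180, 208, 214, 275, 294, 309, 436, 462, 482, 556, 647.
Count below 309: L = 6; count equal: E = 1; n = 12.
Percentile rank = 100·(6 + 0.5·1)/12 = 100·6.5/12 = 54.17.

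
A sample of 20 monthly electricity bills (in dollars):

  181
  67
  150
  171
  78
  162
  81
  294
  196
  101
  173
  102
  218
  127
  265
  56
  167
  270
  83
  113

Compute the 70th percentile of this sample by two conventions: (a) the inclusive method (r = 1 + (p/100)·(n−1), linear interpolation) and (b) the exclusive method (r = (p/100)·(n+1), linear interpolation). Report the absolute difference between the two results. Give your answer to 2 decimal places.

3.20

Sorted: 56, 67, 78, 81, 83, 101, 102, 113, 127, 150, 162, 167, 171, 173, 181, 196, 218, 265, 270, 294.
n = 20.
(a) r = 14.3; between ranks 14 (173) and 15 (181): 175.4.
(b) r = 14.7; between ranks 14 (173) and 15 (181): 178.6.
|175.4 − 178.6| = 3.2.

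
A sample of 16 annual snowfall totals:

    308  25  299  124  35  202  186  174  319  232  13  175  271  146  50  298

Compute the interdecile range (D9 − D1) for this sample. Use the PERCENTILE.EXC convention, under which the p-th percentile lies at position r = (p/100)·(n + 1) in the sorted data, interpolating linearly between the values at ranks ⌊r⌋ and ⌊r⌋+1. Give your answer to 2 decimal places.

Sorted: 13, 25, 35, 50, 124, 146, 174, 175, 186, 202, 232, 271, 298, 299, 308, 319.
n = 16.
P10: r = 1.7; ranks 1–2 are 13, 25; interpolating gives 21.4.
P90: r = 15.3; ranks 15–16 are 308, 319; interpolating gives 311.3.
Difference: 311.3 − 21.4 = 289.9.

289.90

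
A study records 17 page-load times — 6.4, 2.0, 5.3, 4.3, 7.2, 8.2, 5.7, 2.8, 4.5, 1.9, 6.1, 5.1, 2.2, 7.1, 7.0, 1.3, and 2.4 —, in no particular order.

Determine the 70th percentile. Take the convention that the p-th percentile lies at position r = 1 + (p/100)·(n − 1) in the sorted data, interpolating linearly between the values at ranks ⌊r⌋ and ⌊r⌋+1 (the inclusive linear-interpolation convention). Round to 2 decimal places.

Sorted: 1.3, 1.9, 2.0, 2.2, 2.4, 2.8, 4.3, 4.5, 5.1, 5.3, 5.7, 6.1, 6.4, 7.0, 7.1, 7.2, 8.2.
n = 17.
r = 1 + (70/100)·(17 − 1) = 1 + 11.2 = 12.2.
Rank 12 is 6.1 and rank 13 is 6.4.
Interpolate: 6.1 + 0.2·(6.4 − 6.1) = 6.1 + 0.2·0.3 = 6.16.

6.16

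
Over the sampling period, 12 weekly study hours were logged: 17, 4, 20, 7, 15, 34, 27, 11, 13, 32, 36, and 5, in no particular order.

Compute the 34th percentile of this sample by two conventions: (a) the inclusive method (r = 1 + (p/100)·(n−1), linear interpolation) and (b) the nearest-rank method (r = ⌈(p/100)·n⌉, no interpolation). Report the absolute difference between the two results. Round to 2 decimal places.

0.52

Sorted: 4, 5, 7, 11, 13, 15, 17, 20, 27, 32, 34, 36.
n = 12.
(a) r = 4.74; between ranks 4 (11) and 5 (13): 12.48.
(b) the nearest-rank method: rank 5 → 13.
|12.48 − 13| = 0.52.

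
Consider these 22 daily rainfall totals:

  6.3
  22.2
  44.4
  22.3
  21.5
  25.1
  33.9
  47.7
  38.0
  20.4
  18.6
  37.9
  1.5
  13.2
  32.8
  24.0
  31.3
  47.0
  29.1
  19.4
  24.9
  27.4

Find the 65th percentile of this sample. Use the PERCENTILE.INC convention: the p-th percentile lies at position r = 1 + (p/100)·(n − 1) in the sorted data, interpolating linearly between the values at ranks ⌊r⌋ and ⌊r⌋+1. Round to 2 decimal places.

30.53

Sorted: 1.5, 6.3, 13.2, 18.6, 19.4, 20.4, 21.5, 22.2, 22.3, 24.0, 24.9, 25.1, 27.4, 29.1, 31.3, 32.8, 33.9, 37.9, 38.0, 44.4, 47.0, 47.7.
n = 22.
r = 1 + (65/100)·(22 − 1) = 1 + 13.65 = 14.65.
Rank 14 is 29.1 and rank 15 is 31.3.
Interpolate: 29.1 + 0.65·(31.3 − 29.1) = 29.1 + 0.65·2.2 = 30.53.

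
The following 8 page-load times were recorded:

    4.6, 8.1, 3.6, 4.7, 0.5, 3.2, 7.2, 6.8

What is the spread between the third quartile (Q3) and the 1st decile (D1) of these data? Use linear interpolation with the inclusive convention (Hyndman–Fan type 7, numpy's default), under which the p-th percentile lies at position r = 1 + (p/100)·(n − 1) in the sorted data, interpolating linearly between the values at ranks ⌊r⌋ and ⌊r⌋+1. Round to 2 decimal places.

Sorted: 0.5, 3.2, 3.6, 4.6, 4.7, 6.8, 7.2, 8.1.
n = 8.
P10: r = 1.7; ranks 1–2 are 0.5, 3.2; interpolating gives 2.39.
P75: r = 6.25; ranks 6–7 are 6.8, 7.2; interpolating gives 6.9.
Difference: 6.9 − 2.39 = 4.51.

4.51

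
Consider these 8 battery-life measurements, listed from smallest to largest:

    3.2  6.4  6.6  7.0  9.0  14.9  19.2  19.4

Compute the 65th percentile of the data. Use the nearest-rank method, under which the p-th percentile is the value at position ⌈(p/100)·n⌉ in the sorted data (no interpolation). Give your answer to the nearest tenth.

14.9

n = 8.
Position = ⌈65/100 · 8⌉ = ⌈5.2⌉ = 6.
The value at rank 6 is 14.9.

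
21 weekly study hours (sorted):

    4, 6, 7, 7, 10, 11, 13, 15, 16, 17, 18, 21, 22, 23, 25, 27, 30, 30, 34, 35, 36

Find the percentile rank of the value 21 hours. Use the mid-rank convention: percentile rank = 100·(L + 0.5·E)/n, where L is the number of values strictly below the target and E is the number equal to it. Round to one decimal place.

54.8

Count below 21: L = 11; count equal: E = 1; n = 21.
Percentile rank = 100·(11 + 0.5·1)/21 = 100·11.5/21 = 54.76.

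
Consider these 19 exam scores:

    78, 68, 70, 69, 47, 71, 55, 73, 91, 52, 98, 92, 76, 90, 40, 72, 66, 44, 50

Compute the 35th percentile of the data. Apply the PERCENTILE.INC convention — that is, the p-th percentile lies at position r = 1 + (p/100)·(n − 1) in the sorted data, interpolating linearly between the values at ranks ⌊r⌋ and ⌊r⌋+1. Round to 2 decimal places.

66.60

Sorted: 40, 44, 47, 50, 52, 55, 66, 68, 69, 70, 71, 72, 73, 76, 78, 90, 91, 92, 98.
n = 19.
r = 1 + (35/100)·(19 − 1) = 1 + 6.3 = 7.3.
Rank 7 is 66 and rank 8 is 68.
Interpolate: 66 + 0.3·(68 − 66) = 66 + 0.3·2 = 66.6.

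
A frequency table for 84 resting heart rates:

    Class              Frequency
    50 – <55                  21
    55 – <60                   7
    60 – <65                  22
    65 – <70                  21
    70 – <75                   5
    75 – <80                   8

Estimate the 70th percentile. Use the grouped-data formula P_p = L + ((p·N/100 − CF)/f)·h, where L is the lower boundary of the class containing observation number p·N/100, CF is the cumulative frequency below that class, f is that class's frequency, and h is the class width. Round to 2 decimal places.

67.10

N = 84; target position k = 70/100 · 84 = 58.8.
Cumulative frequencies: 21, 28, 50, 71, 76, 84.
Observation 58.8 falls in the class 65 – <70.
L = 65, CF = 50, f = 21, h = 5.
P70 = 65 + ((58.8 − 50)/21)·5 = 65 + 2.09524 = 67.0952.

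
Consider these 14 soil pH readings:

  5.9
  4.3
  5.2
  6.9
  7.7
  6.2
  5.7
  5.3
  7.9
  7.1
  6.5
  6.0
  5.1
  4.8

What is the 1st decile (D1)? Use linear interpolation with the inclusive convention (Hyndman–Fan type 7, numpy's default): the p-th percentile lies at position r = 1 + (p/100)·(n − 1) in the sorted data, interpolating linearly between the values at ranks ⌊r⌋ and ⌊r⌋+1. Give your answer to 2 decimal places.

4.89

Sorted: 4.3, 4.8, 5.1, 5.2, 5.3, 5.7, 5.9, 6.0, 6.2, 6.5, 6.9, 7.1, 7.7, 7.9.
n = 14.
r = 1 + (10/100)·(14 − 1) = 1 + 1.3 = 2.3.
Rank 2 is 4.8 and rank 3 is 5.1.
Interpolate: 4.8 + 0.3·(5.1 − 4.8) = 4.8 + 0.3·0.3 = 4.89.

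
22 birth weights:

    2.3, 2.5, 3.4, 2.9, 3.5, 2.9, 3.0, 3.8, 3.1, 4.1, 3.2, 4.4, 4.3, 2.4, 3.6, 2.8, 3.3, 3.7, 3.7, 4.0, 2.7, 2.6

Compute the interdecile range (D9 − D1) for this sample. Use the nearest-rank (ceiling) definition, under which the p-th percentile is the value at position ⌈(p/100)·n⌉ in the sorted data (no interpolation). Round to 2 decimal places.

1.60

Sorted: 2.3, 2.4, 2.5, 2.6, 2.7, 2.8, 2.9, 2.9, 3.0, 3.1, 3.2, 3.3, 3.4, 3.5, 3.6, 3.7, 3.7, 3.8, 4.0, 4.1, 4.3, 4.4.
n = 22.
P10: rank ⌈10/100·22⌉ = 3 → 2.5.
P90: rank ⌈90/100·22⌉ = 20 → 4.1.
Difference: 4.1 − 2.5 = 1.6.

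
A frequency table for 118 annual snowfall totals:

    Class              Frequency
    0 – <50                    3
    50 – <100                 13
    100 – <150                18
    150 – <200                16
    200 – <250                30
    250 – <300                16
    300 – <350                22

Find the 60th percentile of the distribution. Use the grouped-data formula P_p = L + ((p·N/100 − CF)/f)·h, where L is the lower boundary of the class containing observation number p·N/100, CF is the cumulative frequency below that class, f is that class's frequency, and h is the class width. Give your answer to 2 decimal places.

N = 118; target position k = 60/100 · 118 = 70.8.
Cumulative frequencies: 3, 16, 34, 50, 80, 96, 118.
Observation 70.8 falls in the class 200 – <250.
L = 200, CF = 50, f = 30, h = 50.
P60 = 200 + ((70.8 − 50)/30)·50 = 200 + 34.6667 = 234.667.

234.67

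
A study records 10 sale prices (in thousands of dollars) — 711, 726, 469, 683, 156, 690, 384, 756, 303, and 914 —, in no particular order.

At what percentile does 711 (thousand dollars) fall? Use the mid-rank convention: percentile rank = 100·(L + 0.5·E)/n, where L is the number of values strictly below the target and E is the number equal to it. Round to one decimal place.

Sorted: 156, 303, 384, 469, 683, 690, 711, 726, 756, 914.
Count below 711: L = 6; count equal: E = 1; n = 10.
Percentile rank = 100·(6 + 0.5·1)/10 = 100·6.5/10 = 65.

65.0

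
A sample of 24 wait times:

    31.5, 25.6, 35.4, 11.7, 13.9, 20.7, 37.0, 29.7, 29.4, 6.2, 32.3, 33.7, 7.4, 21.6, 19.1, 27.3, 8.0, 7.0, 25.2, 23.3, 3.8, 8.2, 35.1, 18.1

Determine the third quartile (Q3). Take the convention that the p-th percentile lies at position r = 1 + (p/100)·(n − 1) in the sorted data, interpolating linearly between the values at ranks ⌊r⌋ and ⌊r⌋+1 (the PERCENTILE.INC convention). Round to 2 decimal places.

Sorted: 3.8, 6.2, 7.0, 7.4, 8.0, 8.2, 11.7, 13.9, 18.1, 19.1, 20.7, 21.6, 23.3, 25.2, 25.6, 27.3, 29.4, 29.7, 31.5, 32.3, 33.7, 35.1, 35.4, 37.0.
n = 24.
r = 1 + (75/100)·(24 − 1) = 1 + 17.25 = 18.25.
Rank 18 is 29.7 and rank 19 is 31.5.
Interpolate: 29.7 + 0.25·(31.5 − 29.7) = 29.7 + 0.25·1.8 = 30.15.

30.15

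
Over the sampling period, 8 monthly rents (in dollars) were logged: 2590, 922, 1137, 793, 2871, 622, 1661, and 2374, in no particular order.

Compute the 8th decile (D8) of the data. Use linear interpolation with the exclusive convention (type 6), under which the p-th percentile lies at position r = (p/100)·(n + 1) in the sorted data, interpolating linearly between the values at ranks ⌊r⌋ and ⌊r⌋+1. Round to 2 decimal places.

2646.20

Sorted: 622, 793, 922, 1137, 1661, 2374, 2590, 2871.
n = 8.
r = (80/100)·(8 + 1) = 7.2.
Rank 7 is 2590 and rank 8 is 2871.
Interpolate: 2590 + 0.2·(2871 − 2590) = 2590 + 0.2·281 = 2646.2.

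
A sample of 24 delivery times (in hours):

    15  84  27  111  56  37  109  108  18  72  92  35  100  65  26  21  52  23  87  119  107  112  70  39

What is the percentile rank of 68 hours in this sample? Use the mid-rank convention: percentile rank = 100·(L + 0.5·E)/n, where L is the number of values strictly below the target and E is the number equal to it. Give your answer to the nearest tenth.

50.0

Sorted: 15, 18, 21, 23, 26, 27, 35, 37, 39, 52, 56, 65, 70, 72, 84, 87, 92, 100, 107, 108, 109, 111, 112, 119.
Count below 68: L = 12; count equal: E = 0; n = 24.
Percentile rank = 100·(12 + 0.5·0)/24 = 100·12/24 = 50.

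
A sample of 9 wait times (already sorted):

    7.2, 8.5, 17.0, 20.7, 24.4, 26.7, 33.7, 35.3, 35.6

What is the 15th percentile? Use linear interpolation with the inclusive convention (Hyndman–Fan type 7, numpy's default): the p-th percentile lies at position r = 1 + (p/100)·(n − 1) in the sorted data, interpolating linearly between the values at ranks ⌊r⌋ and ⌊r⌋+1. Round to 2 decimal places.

n = 9.
r = 1 + (15/100)·(9 − 1) = 1 + 1.2 = 2.2.
Rank 2 is 8.5 and rank 3 is 17.0.
Interpolate: 8.5 + 0.2·(17.0 − 8.5) = 8.5 + 0.2·8.5 = 10.2.

10.20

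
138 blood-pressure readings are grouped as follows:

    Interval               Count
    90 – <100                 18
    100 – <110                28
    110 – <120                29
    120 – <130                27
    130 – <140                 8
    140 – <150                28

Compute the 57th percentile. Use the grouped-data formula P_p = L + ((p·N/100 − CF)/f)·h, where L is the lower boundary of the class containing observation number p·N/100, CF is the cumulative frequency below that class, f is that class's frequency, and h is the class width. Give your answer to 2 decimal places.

N = 138; target position k = 57/100 · 138 = 78.66.
Cumulative frequencies: 18, 46, 75, 102, 110, 138.
Observation 78.66 falls in the class 120 – <130.
L = 120, CF = 75, f = 27, h = 10.
P57 = 120 + ((78.66 − 75)/27)·10 = 120 + 1.35556 = 121.356.

121.36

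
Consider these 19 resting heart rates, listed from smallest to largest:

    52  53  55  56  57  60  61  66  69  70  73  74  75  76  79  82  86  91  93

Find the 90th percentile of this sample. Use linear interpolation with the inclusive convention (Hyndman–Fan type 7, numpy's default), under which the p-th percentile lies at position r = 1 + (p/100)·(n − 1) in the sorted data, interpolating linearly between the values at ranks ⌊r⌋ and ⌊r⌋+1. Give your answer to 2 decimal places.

87.00

n = 19.
r = 1 + (90/100)·(19 − 1) = 1 + 16.2 = 17.2.
Rank 17 is 86 and rank 18 is 91.
Interpolate: 86 + 0.2·(91 − 86) = 86 + 0.2·5 = 87.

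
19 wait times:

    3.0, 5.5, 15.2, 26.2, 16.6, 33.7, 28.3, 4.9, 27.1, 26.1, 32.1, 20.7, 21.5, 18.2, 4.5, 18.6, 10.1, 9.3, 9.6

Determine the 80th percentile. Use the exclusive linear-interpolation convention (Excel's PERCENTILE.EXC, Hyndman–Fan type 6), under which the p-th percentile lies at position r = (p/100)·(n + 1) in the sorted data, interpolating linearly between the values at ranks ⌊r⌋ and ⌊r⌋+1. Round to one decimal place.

Sorted: 3.0, 4.5, 4.9, 5.5, 9.3, 9.6, 10.1, 15.2, 16.6, 18.2, 18.6, 20.7, 21.5, 26.1, 26.2, 27.1, 28.3, 32.1, 33.7.
n = 19.
r = (80/100)·(19 + 1) = 16.
r is an integer, so P80 is the value at rank 16: 27.1.

27.1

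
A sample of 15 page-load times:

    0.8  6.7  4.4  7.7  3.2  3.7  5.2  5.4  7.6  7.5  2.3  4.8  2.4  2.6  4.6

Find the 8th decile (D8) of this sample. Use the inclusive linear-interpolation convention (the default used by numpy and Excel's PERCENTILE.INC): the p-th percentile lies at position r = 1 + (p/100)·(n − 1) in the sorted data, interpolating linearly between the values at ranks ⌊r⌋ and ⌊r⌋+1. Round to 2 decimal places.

Sorted: 0.8, 2.3, 2.4, 2.6, 3.2, 3.7, 4.4, 4.6, 4.8, 5.2, 5.4, 6.7, 7.5, 7.6, 7.7.
n = 15.
r = 1 + (80/100)·(15 − 1) = 1 + 11.2 = 12.2.
Rank 12 is 6.7 and rank 13 is 7.5.
Interpolate: 6.7 + 0.2·(7.5 − 6.7) = 6.7 + 0.2·0.8 = 6.86.

6.86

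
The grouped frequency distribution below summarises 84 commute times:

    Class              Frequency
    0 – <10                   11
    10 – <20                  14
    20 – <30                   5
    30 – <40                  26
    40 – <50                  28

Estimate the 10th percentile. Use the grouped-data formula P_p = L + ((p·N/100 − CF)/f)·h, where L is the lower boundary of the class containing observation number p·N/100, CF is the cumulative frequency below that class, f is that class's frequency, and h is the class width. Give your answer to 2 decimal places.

N = 84; target position k = 10/100 · 84 = 8.4.
Cumulative frequencies: 11, 25, 30, 56, 84.
Observation 8.4 falls in the class 0 – <10.
L = 0, CF = 0, f = 11, h = 10.
P10 = 0 + ((8.4 − 0)/11)·10 = 0 + 7.63636 = 7.63636.

7.64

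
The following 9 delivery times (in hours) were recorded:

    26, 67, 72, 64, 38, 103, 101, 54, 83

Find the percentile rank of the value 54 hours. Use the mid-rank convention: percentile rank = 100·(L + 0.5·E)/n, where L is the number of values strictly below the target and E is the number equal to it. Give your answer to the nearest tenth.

27.8

Sorted: 26, 38, 54, 64, 67, 72, 83, 101, 103.
Count below 54: L = 2; count equal: E = 1; n = 9.
Percentile rank = 100·(2 + 0.5·1)/9 = 100·2.5/9 = 27.78.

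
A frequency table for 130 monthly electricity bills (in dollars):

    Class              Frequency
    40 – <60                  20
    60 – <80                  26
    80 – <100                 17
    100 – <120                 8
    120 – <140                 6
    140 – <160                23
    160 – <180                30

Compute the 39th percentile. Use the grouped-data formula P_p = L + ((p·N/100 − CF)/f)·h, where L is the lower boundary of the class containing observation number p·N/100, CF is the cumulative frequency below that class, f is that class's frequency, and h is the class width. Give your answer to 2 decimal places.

85.53

N = 130; target position k = 39/100 · 130 = 50.7.
Cumulative frequencies: 20, 46, 63, 71, 77, 100, 130.
Observation 50.7 falls in the class 80 – <100.
L = 80, CF = 46, f = 17, h = 20.
P39 = 80 + ((50.7 − 46)/17)·20 = 80 + 5.52941 = 85.5294.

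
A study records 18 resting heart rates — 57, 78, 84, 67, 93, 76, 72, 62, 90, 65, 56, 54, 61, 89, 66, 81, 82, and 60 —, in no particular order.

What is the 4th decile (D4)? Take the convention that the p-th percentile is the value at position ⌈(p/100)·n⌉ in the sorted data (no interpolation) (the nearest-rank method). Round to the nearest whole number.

Sorted: 54, 56, 57, 60, 61, 62, 65, 66, 67, 72, 76, 78, 81, 82, 84, 89, 90, 93.
n = 18.
Position = ⌈40/100 · 18⌉ = ⌈7.2⌉ = 8.
The value at rank 8 is 66.

66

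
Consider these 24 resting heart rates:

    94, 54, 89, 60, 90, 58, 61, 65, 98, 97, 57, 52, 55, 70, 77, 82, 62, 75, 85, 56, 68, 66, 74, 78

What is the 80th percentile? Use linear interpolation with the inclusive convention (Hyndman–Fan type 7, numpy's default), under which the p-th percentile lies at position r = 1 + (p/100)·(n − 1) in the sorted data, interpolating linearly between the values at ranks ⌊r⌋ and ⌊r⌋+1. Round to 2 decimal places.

86.60

Sorted: 52, 54, 55, 56, 57, 58, 60, 61, 62, 65, 66, 68, 70, 74, 75, 77, 78, 82, 85, 89, 90, 94, 97, 98.
n = 24.
r = 1 + (80/100)·(24 − 1) = 1 + 18.4 = 19.4.
Rank 19 is 85 and rank 20 is 89.
Interpolate: 85 + 0.4·(89 − 85) = 85 + 0.4·4 = 86.6.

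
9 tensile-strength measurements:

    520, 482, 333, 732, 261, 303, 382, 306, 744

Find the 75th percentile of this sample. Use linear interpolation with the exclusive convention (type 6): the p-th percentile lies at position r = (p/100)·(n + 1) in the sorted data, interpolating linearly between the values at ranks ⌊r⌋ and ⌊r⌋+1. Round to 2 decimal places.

626.00

Sorted: 261, 303, 306, 333, 382, 482, 520, 732, 744.
n = 9.
r = (75/100)·(9 + 1) = 7.5.
Rank 7 is 520 and rank 8 is 732.
Interpolate: 520 + 0.5·(732 − 520) = 520 + 0.5·212 = 626.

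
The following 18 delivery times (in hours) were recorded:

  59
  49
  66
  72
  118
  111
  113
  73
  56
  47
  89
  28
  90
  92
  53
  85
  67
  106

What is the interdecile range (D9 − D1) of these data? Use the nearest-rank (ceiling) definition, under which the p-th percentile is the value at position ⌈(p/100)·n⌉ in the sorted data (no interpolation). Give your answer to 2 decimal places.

Sorted: 28, 47, 49, 53, 56, 59, 66, 67, 72, 73, 85, 89, 90, 92, 106, 111, 113, 118.
n = 18.
P10: rank ⌈10/100·18⌉ = 2 → 47.
P90: rank ⌈90/100·18⌉ = 17 → 113.
Difference: 113 − 47 = 66.

66.00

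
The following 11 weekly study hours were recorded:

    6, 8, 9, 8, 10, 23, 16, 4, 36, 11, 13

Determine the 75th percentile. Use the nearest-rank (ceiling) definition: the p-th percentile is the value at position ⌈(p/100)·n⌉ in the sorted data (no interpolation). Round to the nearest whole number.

16

Sorted: 4, 6, 8, 8, 9, 10, 11, 13, 16, 23, 36.
n = 11.
Position = ⌈75/100 · 11⌉ = ⌈8.25⌉ = 9.
The value at rank 9 is 16.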